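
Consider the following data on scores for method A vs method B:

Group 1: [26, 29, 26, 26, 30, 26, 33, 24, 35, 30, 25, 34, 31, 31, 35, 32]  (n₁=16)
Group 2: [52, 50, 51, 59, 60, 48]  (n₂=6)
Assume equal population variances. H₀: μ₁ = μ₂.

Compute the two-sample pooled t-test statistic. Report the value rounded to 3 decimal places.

test statistic = -12.275

x̄₁=29.562, s₁=3.687, n₁=16
x̄₂=53.333, s₂=4.967, n₂=6
s_p² = [15·3.687² + 5·4.967²]/20 = 16.3635
SE = √(s_p²·(1/16+1/6)) = 1.9365
t = (29.562−53.333)/1.9365 = -12.2752
df = 20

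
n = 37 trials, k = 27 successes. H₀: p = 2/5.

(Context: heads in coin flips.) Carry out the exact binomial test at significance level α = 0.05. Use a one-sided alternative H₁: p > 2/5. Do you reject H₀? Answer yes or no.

Exact binomial: n=37, k=27, p₀=2/5=0.4000
P(X≥27) from Σ C(n,i)·p₀^i·(1−p₀)^(n−i)
p-value (one-sided, H₁ greater) = 0.00005
At α=0.05: p < α → reject H₀

reject H₀: yes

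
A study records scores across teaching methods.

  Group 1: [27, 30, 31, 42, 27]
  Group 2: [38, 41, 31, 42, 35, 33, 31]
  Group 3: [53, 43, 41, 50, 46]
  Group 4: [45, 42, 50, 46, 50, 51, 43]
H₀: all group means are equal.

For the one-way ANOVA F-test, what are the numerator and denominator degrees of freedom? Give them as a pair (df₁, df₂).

degrees of freedom = [3, 20]

k = 4 groups, N = 24 total
df = (k−1, N−k) = (4−1, 24−4) = (3, 20)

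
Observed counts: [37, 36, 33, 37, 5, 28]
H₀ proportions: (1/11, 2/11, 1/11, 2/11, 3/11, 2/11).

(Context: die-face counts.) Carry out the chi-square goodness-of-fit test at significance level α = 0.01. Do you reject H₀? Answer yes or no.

reject H₀: yes

n = 176; E_i = n·p_i = [16.00, 32.00, 16.00, 32.00, 48.00, 32.00]
χ² = (37−16.00)²/16.00 + (36−32.00)²/32.00 + (33−16.00)²/16.00 + (37−32.00)²/32.00 + (5−48.00)²/48.00 + (28−32.00)²/32.00 = 85.9271
df = 5
p-value (upper-tail) = 0.00000
At α=0.01: p < α → reject H₀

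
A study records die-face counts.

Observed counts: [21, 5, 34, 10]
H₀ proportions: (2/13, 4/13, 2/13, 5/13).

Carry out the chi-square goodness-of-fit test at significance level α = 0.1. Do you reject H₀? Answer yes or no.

reject H₀: yes

n = 70; E_i = n·p_i = [10.77, 21.54, 10.77, 26.92]
χ² = (21−10.77)²/10.77 + (5−21.54)²/21.54 + (34−10.77)²/10.77 + (10−26.92)²/26.92 = 83.1679
df = 3
p-value (upper-tail) = 0.00000
At α=0.1: p < α → reject H₀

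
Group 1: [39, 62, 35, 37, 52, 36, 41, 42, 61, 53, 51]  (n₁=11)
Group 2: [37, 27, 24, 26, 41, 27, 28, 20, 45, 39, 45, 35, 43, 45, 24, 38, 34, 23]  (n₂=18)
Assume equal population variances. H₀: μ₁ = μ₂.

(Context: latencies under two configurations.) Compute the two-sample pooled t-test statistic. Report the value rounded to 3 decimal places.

test statistic = 3.701

x̄₁=46.273, s₁=9.911, n₁=11
x̄₂=33.389, s₂=8.583, n₂=18
s_p² = [10·9.911² + 17·8.583²]/27 = 82.7578
SE = √(s_p²·(1/11+1/18)) = 3.4815
t = (46.273−33.389)/3.4815 = 3.7006
df = 27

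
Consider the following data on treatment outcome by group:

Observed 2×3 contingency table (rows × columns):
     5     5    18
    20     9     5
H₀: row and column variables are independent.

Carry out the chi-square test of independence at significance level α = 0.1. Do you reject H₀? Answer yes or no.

reject H₀: yes

Row totals [28, 34], col totals [25, 14, 23], n=62
χ² = (5−11.29)²/11.29 + (5−6.32)²/6.32 + (18−10.39)²/10.39 + (20−13.71)²/13.71 + (9−7.68)²/7.68 + (5−12.61)²/12.61 = 17.0699
df = 2
p-value (upper-tail) = 0.00020
At α=0.1: p < α → reject H₀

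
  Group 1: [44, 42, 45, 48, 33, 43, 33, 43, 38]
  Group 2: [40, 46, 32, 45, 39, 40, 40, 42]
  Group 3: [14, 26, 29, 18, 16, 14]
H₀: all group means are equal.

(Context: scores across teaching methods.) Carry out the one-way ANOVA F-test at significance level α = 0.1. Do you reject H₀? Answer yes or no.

Group means [41.00, 40.50, 19.50], grand mean 35.217
SSB = Σnᵢ(x̄ᵢ−x̄)² = 2006.413; SSW = ΣΣ(x−x̄ᵢ)² = 555.500
MSB = 2006.413/2 = 1003.2065; MSW = 555.500/20 = 27.7750
F = MSB/MSW = 36.1190
df = (2, 20)
p-value (upper-tail) = 0.00000
At α=0.1: p < α → reject H₀

reject H₀: yes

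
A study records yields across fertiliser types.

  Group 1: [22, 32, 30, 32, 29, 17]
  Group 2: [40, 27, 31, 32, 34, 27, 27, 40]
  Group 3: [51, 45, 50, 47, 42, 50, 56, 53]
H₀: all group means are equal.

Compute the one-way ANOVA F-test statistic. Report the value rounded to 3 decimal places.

Group means [27.00, 32.25, 49.25], grand mean 37.000
SSB = Σnᵢ(x̄ᵢ−x̄)² = 1981.000; SSW = ΣΣ(x−x̄ᵢ)² = 535.000
MSB = 1981.000/2 = 990.5000; MSW = 535.000/19 = 28.1579
F = MSB/MSW = 35.1766
df = (2, 19)

test statistic = 35.177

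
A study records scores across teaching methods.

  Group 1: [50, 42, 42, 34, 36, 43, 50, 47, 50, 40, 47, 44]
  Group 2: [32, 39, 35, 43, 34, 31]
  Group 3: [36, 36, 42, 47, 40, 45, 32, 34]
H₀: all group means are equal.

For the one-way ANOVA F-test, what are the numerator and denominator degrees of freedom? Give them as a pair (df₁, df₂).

k = 3 groups, N = 26 total
df = (k−1, N−k) = (3−1, 26−3) = (2, 23)

degrees of freedom = [2, 23]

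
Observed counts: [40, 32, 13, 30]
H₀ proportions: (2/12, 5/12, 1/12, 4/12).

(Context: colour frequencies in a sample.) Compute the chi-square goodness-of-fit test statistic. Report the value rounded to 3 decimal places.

n = 115; E_i = n·p_i = [19.17, 47.92, 9.58, 38.33]
χ² = (40−19.17)²/19.17 + (32−47.92)²/47.92 + (13−9.58)²/9.58 + (30−38.33)²/38.33 = 30.9617
df = 3

test statistic = 30.962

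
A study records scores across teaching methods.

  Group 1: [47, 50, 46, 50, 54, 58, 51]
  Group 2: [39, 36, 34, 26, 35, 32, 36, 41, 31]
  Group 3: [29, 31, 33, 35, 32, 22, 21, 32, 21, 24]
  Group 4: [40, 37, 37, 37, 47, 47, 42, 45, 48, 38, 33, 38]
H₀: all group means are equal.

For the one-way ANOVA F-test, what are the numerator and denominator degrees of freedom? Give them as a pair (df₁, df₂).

k = 4 groups, N = 38 total
df = (k−1, N−k) = (4−1, 38−4) = (3, 34)

degrees of freedom = [3, 34]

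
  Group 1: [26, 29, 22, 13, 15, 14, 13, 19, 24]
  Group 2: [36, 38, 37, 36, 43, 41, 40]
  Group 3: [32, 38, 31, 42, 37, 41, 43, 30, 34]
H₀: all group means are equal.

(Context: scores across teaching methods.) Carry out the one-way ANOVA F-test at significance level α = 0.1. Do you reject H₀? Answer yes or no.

reject H₀: yes

Group means [19.44, 38.71, 36.44], grand mean 30.960
SSB = Σnᵢ(x̄ᵢ−x̄)² = 1885.087; SSW = ΣΣ(x−x̄ᵢ)² = 531.873
MSB = 1885.087/2 = 942.5435; MSW = 531.873/22 = 24.1760
F = MSB/MSW = 38.9867
df = (2, 22)
p-value (upper-tail) = 0.00000
At α=0.1: p < α → reject H₀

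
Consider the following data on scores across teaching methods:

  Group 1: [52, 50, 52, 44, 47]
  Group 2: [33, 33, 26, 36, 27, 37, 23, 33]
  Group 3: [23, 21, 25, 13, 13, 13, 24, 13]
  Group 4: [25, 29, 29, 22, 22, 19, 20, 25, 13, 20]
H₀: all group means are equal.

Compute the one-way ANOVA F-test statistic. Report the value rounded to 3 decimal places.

Group means [49.00, 31.00, 18.12, 22.40], grand mean 27.806
SSB = Σnᵢ(x̄ᵢ−x̄)² = 3369.564; SSW = ΣΣ(x−x̄ᵢ)² = 657.275
MSB = 3369.564/3 = 1123.1879; MSW = 657.275/27 = 24.3435
F = MSB/MSW = 46.1391
df = (3, 27)

test statistic = 46.139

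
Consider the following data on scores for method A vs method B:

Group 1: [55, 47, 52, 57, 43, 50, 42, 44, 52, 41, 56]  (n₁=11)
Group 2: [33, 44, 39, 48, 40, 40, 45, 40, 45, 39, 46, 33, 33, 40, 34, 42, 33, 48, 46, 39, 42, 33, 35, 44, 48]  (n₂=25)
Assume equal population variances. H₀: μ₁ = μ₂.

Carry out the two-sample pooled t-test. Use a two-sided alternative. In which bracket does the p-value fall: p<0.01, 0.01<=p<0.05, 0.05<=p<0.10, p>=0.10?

p-value bracket: p<0.01

x̄₁=49.000, s₁=5.882, n₁=11
x̄₂=40.360, s₂=5.243, n₂=25
s_p² = [10·5.882² + 24·5.243²]/34 = 29.5812
SE = √(s_p²·(1/11+1/25)) = 1.9679
t = (49.000−40.360)/1.9679 = 4.3906
df = 34
p-value (two-sided) = 0.00010
→ bracket: p<0.01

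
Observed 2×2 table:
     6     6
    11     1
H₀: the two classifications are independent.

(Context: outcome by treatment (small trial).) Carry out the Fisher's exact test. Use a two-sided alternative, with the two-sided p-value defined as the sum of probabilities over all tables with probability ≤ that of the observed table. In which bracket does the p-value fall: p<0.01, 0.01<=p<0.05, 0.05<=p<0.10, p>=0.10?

p-value bracket: 0.05<=p<0.10

Margins: r₁=12, r₂=12, c₁=17, c₂=7, n=24
p_obs = C(12,6)·C(12,11)/C(24,17); sum pmf over tables with pmf ≤ p_obs
p-value (two-sided) = 0.06865
→ bracket: 0.05<=p<0.10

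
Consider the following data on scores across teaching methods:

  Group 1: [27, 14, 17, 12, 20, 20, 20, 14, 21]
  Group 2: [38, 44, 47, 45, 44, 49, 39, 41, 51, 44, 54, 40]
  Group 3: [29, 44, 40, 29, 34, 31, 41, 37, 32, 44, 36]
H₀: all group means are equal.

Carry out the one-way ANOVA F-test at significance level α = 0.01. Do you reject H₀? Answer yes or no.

reject H₀: yes

Group means [18.33, 44.67, 36.09], grand mean 34.312
SSB = Σnᵢ(x̄ᵢ−x̄)² = 3619.299; SSW = ΣΣ(x−x̄ᵢ)² = 747.576
MSB = 3619.299/2 = 1809.6496; MSW = 747.576/29 = 25.7785
F = MSB/MSW = 70.2000
df = (2, 29)
p-value (upper-tail) = 0.00000
At α=0.01: p < α → reject H₀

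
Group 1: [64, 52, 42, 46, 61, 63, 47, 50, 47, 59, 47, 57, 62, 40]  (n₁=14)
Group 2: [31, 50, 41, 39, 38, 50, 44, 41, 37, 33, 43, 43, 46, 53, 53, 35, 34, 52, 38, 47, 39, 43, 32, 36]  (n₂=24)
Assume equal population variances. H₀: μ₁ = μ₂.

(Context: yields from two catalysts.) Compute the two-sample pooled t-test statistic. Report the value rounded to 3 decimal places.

test statistic = 4.509

x̄₁=52.643, s₁=8.196, n₁=14
x̄₂=41.583, s₂=6.730, n₂=24
s_p² = [13·8.196² + 23·6.730²]/36 = 53.1958
SE = √(s_p²·(1/14+1/24)) = 2.4528
t = (52.643−41.583)/2.4528 = 4.5090
df = 36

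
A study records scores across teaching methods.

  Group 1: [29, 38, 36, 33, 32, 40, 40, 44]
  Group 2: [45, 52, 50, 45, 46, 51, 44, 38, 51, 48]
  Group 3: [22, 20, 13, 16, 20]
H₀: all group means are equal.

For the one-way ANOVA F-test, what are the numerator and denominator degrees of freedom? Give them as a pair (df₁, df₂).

k = 3 groups, N = 23 total
df = (k−1, N−k) = (3−1, 23−3) = (2, 20)

degrees of freedom = [2, 20]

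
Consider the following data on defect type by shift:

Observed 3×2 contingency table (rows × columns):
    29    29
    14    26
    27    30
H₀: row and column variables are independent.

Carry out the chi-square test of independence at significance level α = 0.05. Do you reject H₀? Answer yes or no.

Row totals [58, 40, 57], col totals [70, 85], n=155
χ² = (29−26.19)²/26.19 + (29−31.81)²/31.81 + (14−18.06)²/18.06 + (26−21.94)²/21.94 + (27−25.74)²/25.74 + (30−31.26)²/31.26 = 2.3281
df = 2
p-value (upper-tail) = 0.31222
At α=0.05: p ≥ α → fail to reject H₀

reject H₀: no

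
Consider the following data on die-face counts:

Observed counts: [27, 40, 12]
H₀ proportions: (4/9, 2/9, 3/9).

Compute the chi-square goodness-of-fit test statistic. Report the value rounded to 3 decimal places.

n = 79; E_i = n·p_i = [35.11, 17.56, 26.33]
χ² = (27−35.11)²/35.11 + (40−17.56)²/17.56 + (12−26.33)²/26.33 = 38.3703
df = 2

test statistic = 38.370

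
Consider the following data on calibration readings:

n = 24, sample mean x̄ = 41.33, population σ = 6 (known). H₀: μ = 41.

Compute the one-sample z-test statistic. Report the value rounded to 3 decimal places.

test statistic = 0.269

SE = σ/√n = 6/√24 = 1.2247
z = (x̄−μ₀)/SE = (41.33−41)/1.2247 = 0.2694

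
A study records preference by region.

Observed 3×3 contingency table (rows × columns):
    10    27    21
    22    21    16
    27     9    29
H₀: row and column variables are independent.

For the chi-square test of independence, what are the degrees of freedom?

df = (r−1)(c−1) = (3−1)·(3−1) = 4

degrees of freedom = 4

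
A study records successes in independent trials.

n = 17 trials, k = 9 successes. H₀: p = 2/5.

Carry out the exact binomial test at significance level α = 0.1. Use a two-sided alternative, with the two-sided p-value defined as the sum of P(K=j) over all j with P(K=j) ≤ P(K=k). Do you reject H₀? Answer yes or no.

reject H₀: no

Exact binomial: n=17, k=9, p₀=2/5=0.4000
P(X=j) = C(n,j)·p₀^j·(1−p₀)^(n−j); p = Σ P(X=j) over j with P(X=j) ≤ P(X=9)
p-value (two-sided) = 0.32494
At α=0.1: p ≥ α → fail to reject H₀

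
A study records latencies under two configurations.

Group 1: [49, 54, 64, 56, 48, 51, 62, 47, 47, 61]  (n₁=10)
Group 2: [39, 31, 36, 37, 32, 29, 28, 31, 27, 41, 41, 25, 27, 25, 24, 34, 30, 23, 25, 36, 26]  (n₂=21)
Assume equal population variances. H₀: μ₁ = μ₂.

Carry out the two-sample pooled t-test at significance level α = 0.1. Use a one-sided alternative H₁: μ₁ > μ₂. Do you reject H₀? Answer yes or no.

x̄₁=53.900, s₁=6.540, n₁=10
x̄₂=30.810, s₂=5.706, n₂=21
s_p² = [9·6.540² + 20·5.706²]/29 = 35.7289
SE = √(s_p²·(1/10+1/21)) = 2.2966
t = (53.900−30.810)/2.2966 = 10.0543
df = 29
p-value (one-sided, H₁ greater) = 0.00000
At α=0.1: p < α → reject H₀

reject H₀: yes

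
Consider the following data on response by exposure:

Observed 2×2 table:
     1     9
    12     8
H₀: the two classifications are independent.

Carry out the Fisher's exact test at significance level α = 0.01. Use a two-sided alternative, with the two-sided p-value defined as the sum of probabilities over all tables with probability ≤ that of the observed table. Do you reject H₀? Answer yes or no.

reject H₀: no

Margins: r₁=10, r₂=20, c₁=13, c₂=17, n=30
p_obs = C(10,1)·C(20,12)/C(30,13); sum pmf over tables with pmf ≤ p_obs
p-value (two-sided) = 0.01741
At α=0.01: p ≥ α → fail to reject H₀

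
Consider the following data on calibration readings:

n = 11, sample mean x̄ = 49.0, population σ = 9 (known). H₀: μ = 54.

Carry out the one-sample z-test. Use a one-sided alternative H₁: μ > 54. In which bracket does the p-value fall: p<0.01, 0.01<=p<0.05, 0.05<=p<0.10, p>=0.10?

SE = σ/√n = 9/√11 = 2.7136
z = (x̄−μ₀)/SE = (49.0−54)/2.7136 = -1.8426
p-value (one-sided, H₁ greater) = 0.96730
→ bracket: p>=0.10

p-value bracket: p>=0.10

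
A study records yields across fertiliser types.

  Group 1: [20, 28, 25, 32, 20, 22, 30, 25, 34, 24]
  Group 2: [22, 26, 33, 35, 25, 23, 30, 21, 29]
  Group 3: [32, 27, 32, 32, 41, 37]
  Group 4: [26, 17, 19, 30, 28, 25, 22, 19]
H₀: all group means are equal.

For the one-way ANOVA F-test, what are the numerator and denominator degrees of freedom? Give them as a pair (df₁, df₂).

k = 4 groups, N = 33 total
df = (k−1, N−k) = (4−1, 33−4) = (3, 29)

degrees of freedom = [3, 29]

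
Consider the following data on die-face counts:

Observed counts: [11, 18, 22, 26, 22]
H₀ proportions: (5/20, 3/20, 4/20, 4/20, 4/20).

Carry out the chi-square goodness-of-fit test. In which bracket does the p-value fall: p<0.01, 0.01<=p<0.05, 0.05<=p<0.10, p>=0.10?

n = 99; E_i = n·p_i = [24.75, 14.85, 19.80, 19.80, 19.80]
χ² = (11−24.75)²/24.75 + (18−14.85)²/14.85 + (22−19.80)²/19.80 + (26−19.80)²/19.80 + (22−19.80)²/19.80 = 10.7374
df = 4
p-value (upper-tail) = 0.02968
→ bracket: 0.01<=p<0.05

p-value bracket: 0.01<=p<0.05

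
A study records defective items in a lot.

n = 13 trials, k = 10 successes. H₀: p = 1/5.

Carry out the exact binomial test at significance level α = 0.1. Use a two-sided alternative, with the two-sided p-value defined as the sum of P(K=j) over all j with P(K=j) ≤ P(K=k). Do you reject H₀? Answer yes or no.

reject H₀: yes

Exact binomial: n=13, k=10, p₀=1/5=0.2000
P(X=j) = C(n,j)·p₀^j·(1−p₀)^(n−j); p = Σ P(X=j) over j with P(X=j) ≤ P(X=10)
p-value (two-sided) = 0.00002
At α=0.1: p < α → reject H₀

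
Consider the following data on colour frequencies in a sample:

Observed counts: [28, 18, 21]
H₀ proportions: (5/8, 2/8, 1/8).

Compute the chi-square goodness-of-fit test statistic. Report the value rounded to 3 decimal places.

n = 67; E_i = n·p_i = [41.88, 16.75, 8.38]
χ² = (28−41.88)²/41.88 + (18−16.75)²/16.75 + (21−8.38)²/8.38 = 23.7224
df = 2

test statistic = 23.722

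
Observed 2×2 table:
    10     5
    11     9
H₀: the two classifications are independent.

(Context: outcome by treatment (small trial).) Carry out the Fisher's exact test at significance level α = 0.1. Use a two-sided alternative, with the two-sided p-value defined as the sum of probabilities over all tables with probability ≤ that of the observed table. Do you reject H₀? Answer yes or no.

Margins: r₁=15, r₂=20, c₁=21, c₂=14, n=35
p_obs = C(15,10)·C(20,11)/C(35,21); sum pmf over tables with pmf ≤ p_obs
p-value (two-sided) = 0.72824
At α=0.1: p ≥ α → fail to reject H₀

reject H₀: no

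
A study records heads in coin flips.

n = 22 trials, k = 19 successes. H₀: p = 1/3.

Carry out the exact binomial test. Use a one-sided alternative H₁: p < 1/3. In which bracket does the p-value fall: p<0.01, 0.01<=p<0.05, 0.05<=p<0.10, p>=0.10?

p-value bracket: p>=0.10

Exact binomial: n=22, k=19, p₀=1/3=0.3333
P(X≤19) from Σ C(n,i)·p₀^i·(1−p₀)^(n−i)
p-value (one-sided, H₁ less) = 1.00000
→ bracket: p>=0.10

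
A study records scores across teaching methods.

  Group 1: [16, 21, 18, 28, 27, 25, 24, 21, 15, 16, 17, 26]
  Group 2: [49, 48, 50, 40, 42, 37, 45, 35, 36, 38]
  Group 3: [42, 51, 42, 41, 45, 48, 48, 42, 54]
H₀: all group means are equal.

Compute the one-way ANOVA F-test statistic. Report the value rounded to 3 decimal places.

test statistic = 76.568

Group means [21.17, 42.00, 45.89], grand mean 35.065
SSB = Σnᵢ(x̄ᵢ−x̄)² = 3853.315; SSW = ΣΣ(x−x̄ᵢ)² = 704.556
MSB = 3853.315/2 = 1926.6577; MSW = 704.556/28 = 25.1627
F = MSB/MSW = 76.5680
df = (2, 28)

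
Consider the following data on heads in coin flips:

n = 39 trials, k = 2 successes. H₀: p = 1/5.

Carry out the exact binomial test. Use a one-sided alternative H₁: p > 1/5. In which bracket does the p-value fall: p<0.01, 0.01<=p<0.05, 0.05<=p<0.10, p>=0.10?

p-value bracket: p>=0.10

Exact binomial: n=39, k=2, p₀=1/5=0.2000
P(X≥2) from Σ C(n,i)·p₀^i·(1−p₀)^(n−i)
p-value (one-sided, H₁ greater) = 0.99821
→ bracket: p>=0.10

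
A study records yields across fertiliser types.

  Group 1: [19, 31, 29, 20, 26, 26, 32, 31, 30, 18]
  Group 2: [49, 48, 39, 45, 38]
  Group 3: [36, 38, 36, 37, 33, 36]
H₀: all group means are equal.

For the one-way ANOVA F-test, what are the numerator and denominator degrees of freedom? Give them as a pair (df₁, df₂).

k = 3 groups, N = 21 total
df = (k−1, N−k) = (3−1, 21−3) = (2, 18)

degrees of freedom = [2, 18]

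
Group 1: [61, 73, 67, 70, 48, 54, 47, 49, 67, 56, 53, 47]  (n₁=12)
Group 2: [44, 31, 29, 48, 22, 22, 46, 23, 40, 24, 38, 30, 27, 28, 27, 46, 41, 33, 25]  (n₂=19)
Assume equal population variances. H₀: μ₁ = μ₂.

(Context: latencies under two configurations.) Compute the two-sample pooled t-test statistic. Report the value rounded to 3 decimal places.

test statistic = 7.338

x̄₁=57.667, s₁=9.566, n₁=12
x̄₂=32.842, s₂=8.927, n₂=19
s_p² = [11·9.566² + 18·8.927²]/29 = 84.1791
SE = √(s_p²·(1/12+1/19)) = 3.3831
t = (57.667−32.842)/3.3831 = 7.3378
df = 29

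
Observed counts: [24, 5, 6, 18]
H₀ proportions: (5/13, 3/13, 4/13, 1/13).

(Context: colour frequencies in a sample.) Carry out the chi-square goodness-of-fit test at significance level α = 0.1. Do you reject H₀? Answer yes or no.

n = 53; E_i = n·p_i = [20.38, 12.23, 16.31, 4.08]
χ² = (24−20.38)²/20.38 + (5−12.23)²/12.23 + (6−16.31)²/16.31 + (18−4.08)²/4.08 = 58.9799
df = 3
p-value (upper-tail) = 0.00000
At α=0.1: p < α → reject H₀

reject H₀: yes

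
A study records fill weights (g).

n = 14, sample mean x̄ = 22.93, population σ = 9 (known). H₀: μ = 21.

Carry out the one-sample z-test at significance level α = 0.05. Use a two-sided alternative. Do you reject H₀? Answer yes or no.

reject H₀: no

SE = σ/√n = 9/√14 = 2.4054
z = (x̄−μ₀)/SE = (22.93−21)/2.4054 = 0.8024
p-value (two-sided) = 0.42233
At α=0.05: p ≥ α → fail to reject H₀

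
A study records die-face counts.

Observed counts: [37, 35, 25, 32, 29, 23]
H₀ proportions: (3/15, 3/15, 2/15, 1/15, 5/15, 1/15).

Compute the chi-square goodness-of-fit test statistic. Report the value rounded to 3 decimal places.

test statistic = 59.196

n = 181; E_i = n·p_i = [36.20, 36.20, 24.13, 12.07, 60.33, 12.07]
χ² = (37−36.20)²/36.20 + (35−36.20)²/36.20 + (25−24.13)²/24.13 + (32−12.07)²/12.07 + (29−60.33)²/60.33 + (23−12.07)²/12.07 = 59.1961
df = 5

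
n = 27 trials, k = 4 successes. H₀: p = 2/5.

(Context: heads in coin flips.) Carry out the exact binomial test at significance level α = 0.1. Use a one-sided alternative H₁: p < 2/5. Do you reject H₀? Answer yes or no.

reject H₀: yes

Exact binomial: n=27, k=4, p₀=2/5=0.4000
P(X≤4) from Σ C(n,i)·p₀^i·(1−p₀)^(n−i)
p-value (one-sided, H₁ less) = 0.00461
At α=0.1: p < α → reject H₀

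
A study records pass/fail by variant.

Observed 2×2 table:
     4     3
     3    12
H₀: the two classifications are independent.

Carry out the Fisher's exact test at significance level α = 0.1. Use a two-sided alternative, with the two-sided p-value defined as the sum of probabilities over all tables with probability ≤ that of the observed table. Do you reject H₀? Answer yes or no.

Margins: r₁=7, r₂=15, c₁=7, c₂=15, n=22
p_obs = C(7,4)·C(15,3)/C(22,7); sum pmf over tables with pmf ≤ p_obs
p-value (two-sided) = 0.14466
At α=0.1: p ≥ α → fail to reject H₀

reject H₀: no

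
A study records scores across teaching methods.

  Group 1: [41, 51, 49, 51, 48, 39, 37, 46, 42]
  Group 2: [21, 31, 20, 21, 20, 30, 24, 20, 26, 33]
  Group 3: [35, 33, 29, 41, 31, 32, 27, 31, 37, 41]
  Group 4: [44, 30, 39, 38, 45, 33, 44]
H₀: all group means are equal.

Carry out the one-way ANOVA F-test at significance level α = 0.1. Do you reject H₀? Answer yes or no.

reject H₀: yes

Group means [44.89, 24.60, 33.70, 39.00], grand mean 35.000
SSB = Σnᵢ(x̄ᵢ−x̄)² = 2090.611; SSW = ΣΣ(x−x̄ᵢ)² = 863.389
MSB = 2090.611/3 = 696.8704; MSW = 863.389/32 = 26.9809
F = MSB/MSW = 25.8283
df = (3, 32)
p-value (upper-tail) = 0.00000
At α=0.1: p < α → reject H₀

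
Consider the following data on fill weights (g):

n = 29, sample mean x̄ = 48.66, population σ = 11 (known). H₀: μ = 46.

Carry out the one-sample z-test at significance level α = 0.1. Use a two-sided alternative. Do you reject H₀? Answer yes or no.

SE = σ/√n = 11/√29 = 2.0426
z = (x̄−μ₀)/SE = (48.66−46)/2.0426 = 1.3022
p-value (two-sided) = 0.19284
At α=0.1: p ≥ α → fail to reject H₀

reject H₀: no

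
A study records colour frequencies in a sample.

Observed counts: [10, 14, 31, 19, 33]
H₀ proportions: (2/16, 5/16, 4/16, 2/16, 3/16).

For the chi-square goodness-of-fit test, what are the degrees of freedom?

degrees of freedom = 4

df = k − 1 = 5 − 1 = 4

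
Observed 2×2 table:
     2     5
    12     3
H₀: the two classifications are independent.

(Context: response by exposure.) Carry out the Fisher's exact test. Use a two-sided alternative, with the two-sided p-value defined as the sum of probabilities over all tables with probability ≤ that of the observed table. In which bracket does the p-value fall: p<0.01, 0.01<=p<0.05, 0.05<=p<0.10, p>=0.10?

p-value bracket: 0.05<=p<0.10

Margins: r₁=7, r₂=15, c₁=14, c₂=8, n=22
p_obs = C(7,2)·C(15,12)/C(22,14); sum pmf over tables with pmf ≤ p_obs
p-value (two-sided) = 0.05235
→ bracket: 0.05<=p<0.10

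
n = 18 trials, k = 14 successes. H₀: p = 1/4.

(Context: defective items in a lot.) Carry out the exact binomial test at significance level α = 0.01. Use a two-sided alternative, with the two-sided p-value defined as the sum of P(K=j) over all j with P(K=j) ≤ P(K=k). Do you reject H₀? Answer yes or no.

reject H₀: yes

Exact binomial: n=18, k=14, p₀=1/4=0.2500
P(X=j) = C(n,j)·p₀^j·(1−p₀)^(n−j); p = Σ P(X=j) over j with P(X=j) ≤ P(X=14)
p-value (two-sided) = 0.00000
At α=0.01: p < α → reject H₀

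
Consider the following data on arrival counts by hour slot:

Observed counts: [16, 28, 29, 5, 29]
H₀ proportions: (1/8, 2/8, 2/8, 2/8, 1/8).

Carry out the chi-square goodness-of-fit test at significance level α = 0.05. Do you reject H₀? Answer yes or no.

reject H₀: yes

n = 107; E_i = n·p_i = [13.38, 26.75, 26.75, 26.75, 13.38]
χ² = (16−13.38)²/13.38 + (28−26.75)²/26.75 + (29−26.75)²/26.75 + (5−26.75)²/26.75 + (29−13.38)²/13.38 = 36.7009
df = 4
p-value (upper-tail) = 0.00000
At α=0.05: p < α → reject H₀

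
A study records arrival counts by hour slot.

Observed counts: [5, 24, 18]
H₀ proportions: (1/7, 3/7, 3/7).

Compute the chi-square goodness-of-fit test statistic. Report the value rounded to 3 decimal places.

n = 47; E_i = n·p_i = [6.71, 20.14, 20.14]
χ² = (5−6.71)²/6.71 + (24−20.14)²/20.14 + (18−20.14)²/20.14 = 1.4043
df = 2

test statistic = 1.404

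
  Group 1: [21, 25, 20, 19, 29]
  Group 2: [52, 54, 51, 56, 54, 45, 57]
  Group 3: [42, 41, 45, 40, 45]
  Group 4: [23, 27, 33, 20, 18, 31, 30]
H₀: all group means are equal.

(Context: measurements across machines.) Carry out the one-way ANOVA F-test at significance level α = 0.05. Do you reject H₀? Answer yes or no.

reject H₀: yes

Group means [22.80, 52.71, 42.60, 26.00], grand mean 36.583
SSB = Σnᵢ(x̄ᵢ−x̄)² = 3736.405; SSW = ΣΣ(x−x̄ᵢ)² = 385.429
MSB = 3736.405/3 = 1245.4683; MSW = 385.429/20 = 19.2714
F = MSB/MSW = 64.6277
df = (3, 20)
p-value (upper-tail) = 0.00000
At α=0.05: p < α → reject H₀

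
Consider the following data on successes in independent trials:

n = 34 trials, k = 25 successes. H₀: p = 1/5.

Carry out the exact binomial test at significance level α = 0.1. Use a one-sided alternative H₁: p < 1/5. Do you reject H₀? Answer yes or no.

reject H₀: no

Exact binomial: n=34, k=25, p₀=1/5=0.2000
P(X≤25) from Σ C(n,i)·p₀^i·(1−p₀)^(n−i)
p-value (one-sided, H₁ less) = 1.00000
At α=0.1: p ≥ α → fail to reject H₀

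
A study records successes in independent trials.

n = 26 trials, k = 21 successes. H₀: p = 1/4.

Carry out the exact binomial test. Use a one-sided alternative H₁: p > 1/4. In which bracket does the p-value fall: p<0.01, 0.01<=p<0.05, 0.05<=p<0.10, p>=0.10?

p-value bracket: p<0.01

Exact binomial: n=26, k=21, p₀=1/4=0.2500
P(X≥21) from Σ C(n,i)·p₀^i·(1−p₀)^(n−i)
p-value (one-sided, H₁ greater) = 0.00000
→ bracket: p<0.01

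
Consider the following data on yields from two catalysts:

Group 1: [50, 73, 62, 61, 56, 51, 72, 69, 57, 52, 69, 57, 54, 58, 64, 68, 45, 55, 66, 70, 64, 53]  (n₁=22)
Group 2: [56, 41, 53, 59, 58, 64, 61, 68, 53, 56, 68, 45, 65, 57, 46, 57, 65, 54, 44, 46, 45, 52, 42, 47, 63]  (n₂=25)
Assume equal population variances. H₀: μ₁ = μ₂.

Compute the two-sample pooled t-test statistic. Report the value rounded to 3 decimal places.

x̄₁=60.273, s₁=7.953, n₁=22
x̄₂=54.600, s₂=8.367, n₂=25
s_p² = [21·7.953² + 24·8.367²]/45 = 66.8525
SE = √(s_p²·(1/22+1/25)) = 2.3902
t = (60.273−54.600)/2.3902 = 2.3734
df = 45

test statistic = 2.373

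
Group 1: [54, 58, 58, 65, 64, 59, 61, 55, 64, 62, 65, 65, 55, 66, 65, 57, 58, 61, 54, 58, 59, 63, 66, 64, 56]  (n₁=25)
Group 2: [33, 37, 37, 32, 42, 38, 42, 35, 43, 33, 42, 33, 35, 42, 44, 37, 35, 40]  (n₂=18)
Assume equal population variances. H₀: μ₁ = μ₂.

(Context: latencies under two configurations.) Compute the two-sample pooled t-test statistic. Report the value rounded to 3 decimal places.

test statistic = 18.258

x̄₁=60.480, s₁=4.053, n₁=25
x̄₂=37.778, s₂=3.979, n₂=18
s_p² = [24·4.053² + 17·3.979²]/41 = 16.1793
SE = √(s_p²·(1/25+1/18)) = 1.2434
t = (60.480−37.778)/1.2434 = 18.2583
df = 41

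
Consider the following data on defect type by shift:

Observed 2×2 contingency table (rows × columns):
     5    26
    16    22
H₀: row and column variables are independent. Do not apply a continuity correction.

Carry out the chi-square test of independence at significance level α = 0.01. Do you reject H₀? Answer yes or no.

Row totals [31, 38], col totals [21, 48], n=69
χ² = (5−9.43)²/9.43 + (26−21.57)²/21.57 + (16−11.57)²/11.57 + (22−26.43)²/26.43 = 5.4411
df = 1
p-value (upper-tail) = 0.01967
At α=0.01: p ≥ α → fail to reject H₀

reject H₀: no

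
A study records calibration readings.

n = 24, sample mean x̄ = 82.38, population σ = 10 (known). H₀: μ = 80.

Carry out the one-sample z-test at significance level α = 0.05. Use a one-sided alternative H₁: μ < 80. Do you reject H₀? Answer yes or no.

reject H₀: no

SE = σ/√n = 10/√24 = 2.0412
z = (x̄−μ₀)/SE = (82.38−80)/2.0412 = 1.1660
p-value (one-sided, H₁ less) = 0.87818
At α=0.05: p ≥ α → fail to reject H₀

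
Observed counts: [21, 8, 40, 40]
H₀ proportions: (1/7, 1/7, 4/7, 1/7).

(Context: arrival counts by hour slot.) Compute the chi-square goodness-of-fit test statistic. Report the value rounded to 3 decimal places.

test statistic = 51.872

n = 109; E_i = n·p_i = [15.57, 15.57, 62.29, 15.57]
χ² = (21−15.57)²/15.57 + (8−15.57)²/15.57 + (40−62.29)²/62.29 + (40−15.57)²/15.57 = 51.8716
df = 3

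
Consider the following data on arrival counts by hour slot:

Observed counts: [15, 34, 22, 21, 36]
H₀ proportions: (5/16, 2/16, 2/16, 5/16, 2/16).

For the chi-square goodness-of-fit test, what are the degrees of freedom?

df = k − 1 = 5 − 1 = 4

degrees of freedom = 4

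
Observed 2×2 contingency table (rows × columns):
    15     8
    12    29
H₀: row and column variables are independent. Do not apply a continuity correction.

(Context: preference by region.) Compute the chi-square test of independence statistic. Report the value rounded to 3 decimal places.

Row totals [23, 41], col totals [27, 37], n=64
χ² = (15−9.70)²/9.70 + (8−13.30)²/13.30 + (12−17.30)²/17.30 + (29−23.70)²/23.70 = 7.8073
df = 1

test statistic = 7.807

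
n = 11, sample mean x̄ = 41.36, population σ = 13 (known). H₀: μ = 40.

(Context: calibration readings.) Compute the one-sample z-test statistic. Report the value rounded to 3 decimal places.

SE = σ/√n = 13/√11 = 3.9196
z = (x̄−μ₀)/SE = (41.36−40)/3.9196 = 0.3470

test statistic = 0.347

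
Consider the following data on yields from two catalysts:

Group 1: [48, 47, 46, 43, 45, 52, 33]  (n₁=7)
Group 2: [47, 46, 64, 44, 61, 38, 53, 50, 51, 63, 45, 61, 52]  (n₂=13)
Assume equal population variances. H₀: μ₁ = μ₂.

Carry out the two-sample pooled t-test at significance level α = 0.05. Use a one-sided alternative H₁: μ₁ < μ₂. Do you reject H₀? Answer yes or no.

reject H₀: yes

x̄₁=44.857, s₁=5.928, n₁=7
x̄₂=51.923, s₂=8.180, n₂=13
s_p² = [6·5.928² + 12·8.180²]/18 = 56.3211
SE = √(s_p²·(1/7+1/13)) = 3.5183
t = (44.857−51.923)/3.5183 = -2.0084
df = 18
p-value (one-sided, H₁ less) = 0.02993
At α=0.05: p < α → reject H₀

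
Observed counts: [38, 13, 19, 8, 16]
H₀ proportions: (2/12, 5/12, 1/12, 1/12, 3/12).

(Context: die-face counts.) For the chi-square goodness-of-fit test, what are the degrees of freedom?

df = k − 1 = 5 − 1 = 4

degrees of freedom = 4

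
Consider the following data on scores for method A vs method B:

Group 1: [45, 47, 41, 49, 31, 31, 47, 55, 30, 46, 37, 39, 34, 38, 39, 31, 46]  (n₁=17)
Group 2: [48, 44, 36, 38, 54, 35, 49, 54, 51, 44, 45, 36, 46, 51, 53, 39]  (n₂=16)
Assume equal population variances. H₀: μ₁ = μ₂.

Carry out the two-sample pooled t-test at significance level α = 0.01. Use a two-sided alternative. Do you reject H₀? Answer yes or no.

x̄₁=40.353, s₁=7.474, n₁=17
x̄₂=45.188, s₂=6.695, n₂=16
s_p² = [16·7.474² + 15·6.695²]/31 = 50.5264
SE = √(s_p²·(1/17+1/16)) = 2.4759
t = (40.353−45.188)/2.4759 = -1.9527
df = 31
p-value (two-sided) = 0.05994
At α=0.01: p ≥ α → fail to reject H₀

reject H₀: no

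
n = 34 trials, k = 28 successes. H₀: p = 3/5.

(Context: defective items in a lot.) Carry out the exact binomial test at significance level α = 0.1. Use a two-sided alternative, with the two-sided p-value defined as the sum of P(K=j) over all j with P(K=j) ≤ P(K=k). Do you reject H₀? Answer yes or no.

reject H₀: yes

Exact binomial: n=34, k=28, p₀=3/5=0.6000
P(X=j) = C(n,j)·p₀^j·(1−p₀)^(n−j); p = Σ P(X=j) over j with P(X=j) ≤ P(X=28)
p-value (two-sided) = 0.00788
At α=0.1: p < α → reject H₀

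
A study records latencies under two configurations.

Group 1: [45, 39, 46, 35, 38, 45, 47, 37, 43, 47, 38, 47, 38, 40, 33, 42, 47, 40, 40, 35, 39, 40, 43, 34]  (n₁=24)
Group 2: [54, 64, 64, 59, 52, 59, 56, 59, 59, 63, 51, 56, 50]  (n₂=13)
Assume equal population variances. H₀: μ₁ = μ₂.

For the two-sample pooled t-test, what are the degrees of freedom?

degrees of freedom = 35

df = n₁ + n₂ − 2 = 24 + 13 − 2 = 35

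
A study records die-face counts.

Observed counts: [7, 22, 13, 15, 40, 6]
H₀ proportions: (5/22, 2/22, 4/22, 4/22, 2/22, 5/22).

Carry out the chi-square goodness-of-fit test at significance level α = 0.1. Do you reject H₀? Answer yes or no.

n = 103; E_i = n·p_i = [23.41, 9.36, 18.73, 18.73, 9.36, 23.41]
χ² = (7−23.41)²/23.41 + (22−9.36)²/9.36 + (13−18.73)²/18.73 + (15−18.73)²/18.73 + (40−9.36)²/9.36 + (6−23.41)²/23.41 = 144.2330
df = 5
p-value (upper-tail) = 0.00000
At α=0.1: p < α → reject H₀

reject H₀: yes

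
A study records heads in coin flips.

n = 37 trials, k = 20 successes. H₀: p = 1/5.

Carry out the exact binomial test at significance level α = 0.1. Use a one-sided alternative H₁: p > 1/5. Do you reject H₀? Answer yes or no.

reject H₀: yes

Exact binomial: n=37, k=20, p₀=1/5=0.2000
P(X≥20) from Σ C(n,i)·p₀^i·(1−p₀)^(n−i)
p-value (one-sided, H₁ greater) = 0.00000
At α=0.1: p < α → reject H₀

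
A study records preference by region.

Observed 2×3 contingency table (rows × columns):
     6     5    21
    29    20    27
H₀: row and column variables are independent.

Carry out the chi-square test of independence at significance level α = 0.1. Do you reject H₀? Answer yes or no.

reject H₀: yes

Row totals [32, 76], col totals [35, 25, 48], n=108
χ² = (6−10.37)²/10.37 + (5−7.41)²/7.41 + (21−14.22)²/14.22 + (29−24.63)²/24.63 + (20−17.59)²/17.59 + (27−33.78)²/33.78 = 8.3192
df = 2
p-value (upper-tail) = 0.01561
At α=0.1: p < α → reject H₀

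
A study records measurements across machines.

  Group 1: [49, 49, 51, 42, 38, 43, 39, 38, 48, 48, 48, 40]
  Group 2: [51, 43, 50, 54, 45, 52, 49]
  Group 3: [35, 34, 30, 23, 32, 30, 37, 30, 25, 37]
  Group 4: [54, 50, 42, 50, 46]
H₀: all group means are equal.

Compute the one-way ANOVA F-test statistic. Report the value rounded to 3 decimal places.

test statistic = 27.885

Group means [44.42, 49.14, 31.30, 48.40], grand mean 42.118
SSB = Σnᵢ(x̄ᵢ−x̄)² = 1776.456; SSW = ΣΣ(x−x̄ᵢ)² = 637.074
MSB = 1776.456/3 = 592.1519; MSW = 637.074/30 = 21.2358
F = MSB/MSW = 27.8846
df = (3, 30)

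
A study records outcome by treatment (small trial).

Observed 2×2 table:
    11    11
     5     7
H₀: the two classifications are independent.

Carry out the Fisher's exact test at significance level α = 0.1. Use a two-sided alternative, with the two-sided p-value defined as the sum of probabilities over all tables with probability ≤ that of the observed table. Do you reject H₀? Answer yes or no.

Margins: r₁=22, r₂=12, c₁=16, c₂=18, n=34
p_obs = C(22,11)·C(12,5)/C(34,16); sum pmf over tables with pmf ≤ p_obs
p-value (two-sided) = 0.72890
At α=0.1: p ≥ α → fail to reject H₀

reject H₀: no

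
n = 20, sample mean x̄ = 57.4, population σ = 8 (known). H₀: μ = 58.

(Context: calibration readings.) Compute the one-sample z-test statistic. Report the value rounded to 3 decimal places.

test statistic = -0.335

SE = σ/√n = 8/√20 = 1.7889
z = (x̄−μ₀)/SE = (57.4−58)/1.7889 = -0.3354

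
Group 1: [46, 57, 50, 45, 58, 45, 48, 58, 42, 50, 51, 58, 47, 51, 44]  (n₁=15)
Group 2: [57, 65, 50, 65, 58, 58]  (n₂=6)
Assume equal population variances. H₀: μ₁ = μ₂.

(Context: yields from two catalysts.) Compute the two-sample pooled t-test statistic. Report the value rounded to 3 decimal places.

test statistic = -3.307

x̄₁=50.000, s₁=5.490, n₁=15
x̄₂=58.833, s₂=5.636, n₂=6
s_p² = [14·5.490² + 5·5.636²]/19 = 30.5702
SE = √(s_p²·(1/15+1/6)) = 2.6708
t = (50.000−58.833)/2.6708 = -3.3074
df = 19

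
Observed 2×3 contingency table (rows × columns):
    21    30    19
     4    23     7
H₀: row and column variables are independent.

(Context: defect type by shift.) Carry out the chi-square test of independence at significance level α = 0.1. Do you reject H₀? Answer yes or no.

reject H₀: yes

Row totals [70, 34], col totals [25, 53, 26], n=104
χ² = (21−16.83)²/16.83 + (30−35.67)²/35.67 + (19−17.50)²/17.50 + (4−8.17)²/8.17 + (23−17.33)²/17.33 + (7−8.50)²/8.50 = 6.3186
df = 2
p-value (upper-tail) = 0.04246
At α=0.1: p < α → reject H₀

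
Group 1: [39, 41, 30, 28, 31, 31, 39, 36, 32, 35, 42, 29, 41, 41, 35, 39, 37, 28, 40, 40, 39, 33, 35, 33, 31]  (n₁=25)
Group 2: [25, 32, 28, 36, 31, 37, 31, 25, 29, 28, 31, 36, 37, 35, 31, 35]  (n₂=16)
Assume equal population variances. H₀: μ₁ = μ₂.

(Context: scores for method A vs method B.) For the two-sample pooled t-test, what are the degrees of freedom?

df = n₁ + n₂ − 2 = 25 + 16 − 2 = 39

degrees of freedom = 39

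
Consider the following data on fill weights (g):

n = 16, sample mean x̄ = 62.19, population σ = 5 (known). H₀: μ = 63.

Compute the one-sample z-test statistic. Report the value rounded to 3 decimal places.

SE = σ/√n = 5/√16 = 1.2500
z = (x̄−μ₀)/SE = (62.19−63)/1.2500 = -0.6480

test statistic = -0.648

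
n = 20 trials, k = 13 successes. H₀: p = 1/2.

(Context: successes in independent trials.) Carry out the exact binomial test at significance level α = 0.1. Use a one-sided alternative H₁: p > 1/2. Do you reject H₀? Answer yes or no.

Exact binomial: n=20, k=13, p₀=1/2=0.5000
P(X≥13) from Σ C(n,i)·p₀^i·(1−p₀)^(n−i)
p-value (one-sided, H₁ greater) = 0.13159
At α=0.1: p ≥ α → fail to reject H₀

reject H₀: no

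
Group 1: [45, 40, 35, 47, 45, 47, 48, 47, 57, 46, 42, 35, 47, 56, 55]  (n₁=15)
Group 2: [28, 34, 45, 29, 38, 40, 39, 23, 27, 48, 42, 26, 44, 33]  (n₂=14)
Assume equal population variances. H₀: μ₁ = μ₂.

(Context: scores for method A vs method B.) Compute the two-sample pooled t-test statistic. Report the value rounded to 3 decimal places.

x̄₁=46.133, s₁=6.578, n₁=15
x̄₂=35.429, s₂=7.968, n₂=14
s_p² = [14·6.578² + 13·7.968²]/27 = 53.0060
SE = √(s_p²·(1/15+1/14)) = 2.7055
t = (46.133−35.429)/2.7055 = 3.9566
df = 27

test statistic = 3.957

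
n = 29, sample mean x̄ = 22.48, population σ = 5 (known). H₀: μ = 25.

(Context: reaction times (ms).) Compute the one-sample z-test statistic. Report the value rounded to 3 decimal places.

test statistic = -2.714

SE = σ/√n = 5/√29 = 0.9285
z = (x̄−μ₀)/SE = (22.48−25)/0.9285 = -2.7141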